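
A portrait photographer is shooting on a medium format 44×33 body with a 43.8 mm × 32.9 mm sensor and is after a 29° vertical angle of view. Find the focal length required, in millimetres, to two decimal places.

63.61 mm

From α = 2·arctan(h/2f) we get f = h / (2·tan(α/2)).
With h = 32.9 mm and α/2 = 14.5°, tan(α/2) ≈ 0.25862, so f ≈ 32.9 / 0.51724 ≈ 63.6074 mm.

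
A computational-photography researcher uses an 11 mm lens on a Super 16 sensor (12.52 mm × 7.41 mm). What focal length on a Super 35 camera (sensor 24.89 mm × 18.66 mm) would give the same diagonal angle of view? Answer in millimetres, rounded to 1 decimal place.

Sensor diagonal = √(12.52² + 7.41²) = √211.6585 ≈ 14.5485 mm.
Sensor diagonal = √(24.89² + 18.66²) = √967.7077 ≈ 31.1080 mm.
Equal angle of view means equal diagonal/f ratio, so f₂ = f₁ · (diagonal₂/diagonal₁) = 11 × 31.1080/14.5485.
f₂ = 11 × 2.13823 ≈ 23.521 mm.

23.5 mm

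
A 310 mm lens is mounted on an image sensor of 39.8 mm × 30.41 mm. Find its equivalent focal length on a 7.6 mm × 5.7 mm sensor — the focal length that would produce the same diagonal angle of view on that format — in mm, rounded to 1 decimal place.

58.8 mm

Sensor diagonal = √(39.8² + 30.41²) = √2508.8081 ≈ 50.0880 mm.
Sensor diagonal = √(7.6² + 5.7²) = √90.2500 ≈ 9.5000 mm.
Equal angle of view means equal diagonal/f ratio, so f₂ = f₁ · (diagonal₂/diagonal₁) = 310 × 9.5000/50.0880.
f₂ = 310 × 0.18967 ≈ 58.797 mm.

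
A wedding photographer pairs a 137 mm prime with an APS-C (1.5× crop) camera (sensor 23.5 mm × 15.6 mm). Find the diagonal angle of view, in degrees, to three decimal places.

Sensor diagonal = √(23.5² + 15.6²) = √795.6100 ≈ 28.2066 mm.
Angle of view α = 2·arctan(d/2f) with d = 28.2066 mm and f = 137 mm.
d/2f = 0.10294; arctan(0.10294) ≈ 5.8775°, so α ≈ 11.7551°.

11.755°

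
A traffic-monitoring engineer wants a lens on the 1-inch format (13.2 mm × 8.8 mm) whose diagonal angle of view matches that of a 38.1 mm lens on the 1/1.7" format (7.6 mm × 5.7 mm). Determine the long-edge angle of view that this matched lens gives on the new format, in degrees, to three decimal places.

11.845°

Sensor diagonal = √(7.6² + 5.7²) = √90.2500 ≈ 9.5000 mm.
Sensor diagonal = √(13.2² + 8.8²) = √251.6800 ≈ 15.8644 mm.
Equal diagonal AOV ⇒ f₂ = f₁ · 15.8644/9.5000 = 38.1 × 1.66994 ≈ 63.6247 mm.
Long-edge AOV on the new format = 2·arctan(13.2 / (2 × 63.6247)) = 2·arctan(0.10373) ≈ 11.8446°.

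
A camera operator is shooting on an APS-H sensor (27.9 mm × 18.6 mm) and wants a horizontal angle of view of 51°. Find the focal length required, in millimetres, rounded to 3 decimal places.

29.247 mm

From α = 2·arctan(w/2f) we get f = w / (2·tan(α/2)).
With w = 27.9 mm and α/2 = 25.5°, tan(α/2) ≈ 0.47698, so f ≈ 27.9 / 0.95395 ≈ 29.2468 mm.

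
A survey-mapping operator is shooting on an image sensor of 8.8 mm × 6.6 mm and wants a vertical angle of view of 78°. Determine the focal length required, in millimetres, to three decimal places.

4.075 mm

From α = 2·arctan(h/2f) we get f = h / (2·tan(α/2)).
With h = 6.6 mm and α/2 = 39°, tan(α/2) ≈ 0.80978, so f ≈ 6.6 / 1.61957 ≈ 4.0752 mm.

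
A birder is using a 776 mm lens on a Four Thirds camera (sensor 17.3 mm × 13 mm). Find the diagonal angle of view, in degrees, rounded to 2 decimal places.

1.60°

Sensor diagonal = √(17.3² + 13²) = √468.2900 ≈ 21.6400 mm.
Angle of view α = 2·arctan(d/2f) with d = 21.6400 mm and f = 776 mm.
d/2f = 0.01394; arctan(0.01394) ≈ 0.7988°, so α ≈ 1.5977°.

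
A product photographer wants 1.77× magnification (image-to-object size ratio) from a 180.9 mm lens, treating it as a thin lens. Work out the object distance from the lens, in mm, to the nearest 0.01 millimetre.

With m = dᵢ/dₒ and 1/f = 1/dₒ + 1/dᵢ, substituting dᵢ = m·dₒ gives 1/f = (1 + 1/m)/dₒ, hence dₒ = f·(1 + 1/m).
dₒ = 180.9 × (1 + 1/1.77) = 180.9 × 1.56497 ≈ 283.103 mm.

283.10 mm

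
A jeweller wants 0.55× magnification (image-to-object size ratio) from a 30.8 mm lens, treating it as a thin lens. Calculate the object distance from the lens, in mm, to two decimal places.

86.80 mm

With m = dᵢ/dₒ and 1/f = 1/dₒ + 1/dᵢ, substituting dᵢ = m·dₒ gives 1/f = (1 + 1/m)/dₒ, hence dₒ = f·(1 + 1/m).
dₒ = 30.8 × (1 + 1/0.55) = 30.8 × 2.81818 ≈ 86.800 mm.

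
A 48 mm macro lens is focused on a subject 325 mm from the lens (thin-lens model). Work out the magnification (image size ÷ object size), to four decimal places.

Thin lens: 1/f = 1/dₒ + 1/dᵢ → 1/dᵢ = 1/48 − 1/325 = 0.0177564 mm⁻¹, so dᵢ ≈ 56.3177 mm.
Magnification m = dᵢ/dₒ = 56.3177/325 ≈ 0.17329.

0.1733×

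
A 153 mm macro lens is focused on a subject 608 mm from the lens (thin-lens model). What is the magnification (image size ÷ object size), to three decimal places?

0.336×

Thin lens: 1/f = 1/dₒ + 1/dᵢ → 1/dᵢ = 1/153 − 1/608 = 0.0048912 mm⁻¹, so dᵢ ≈ 204.4484 mm.
Magnification m = dᵢ/dₒ = 204.4484/608 ≈ 0.33626.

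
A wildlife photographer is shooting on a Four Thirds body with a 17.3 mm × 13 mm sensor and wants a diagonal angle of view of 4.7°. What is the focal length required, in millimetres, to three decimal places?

Sensor diagonal = √(17.3² + 13²) = √468.2900 ≈ 21.6400 mm.
From α = 2·arctan(d/2f) we get f = d / (2·tan(α/2)).
With d = 21.6400 mm and α/2 = 2.35°, tan(α/2) ≈ 0.04104, so f ≈ 21.6400 / 0.08208 ≈ 263.6566 mm.

263.657 mm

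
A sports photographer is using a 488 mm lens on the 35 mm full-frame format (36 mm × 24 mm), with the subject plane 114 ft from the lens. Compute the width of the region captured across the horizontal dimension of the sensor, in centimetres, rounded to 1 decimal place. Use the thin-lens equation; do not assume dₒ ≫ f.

dₒ: 114 ft × 304.8 mm/ft = 34747.20 mm.
Similar triangles through the lens centre give W/dₒ = w/dᵢ; with 1/f = 1/dₒ + 1/dᵢ this gives W = w·(dₒ − f)/f.
W = 36 mm × (34747.2 − 488) / 488 = 36 × 70.2033 ≈ 2527.318 mm = 252.732 cm.

252.7 cm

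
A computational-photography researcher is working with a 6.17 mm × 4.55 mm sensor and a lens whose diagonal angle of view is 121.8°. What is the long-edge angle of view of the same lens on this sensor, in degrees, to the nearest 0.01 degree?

110.67°

Sensor diagonal = √(6.17² + 4.55²) = √58.7714 ≈ 7.6663 mm.
From the diagonal AOV: f = 7.6663 / (2·tan(60.9°)) = 7.6663 / 3.59329 ≈ 2.1335 mm.
Long-edge AOV = 2·arctan(6.17 / (2 × 2.1335)) = 2·arctan(1.44599) ≈ 110.6669°.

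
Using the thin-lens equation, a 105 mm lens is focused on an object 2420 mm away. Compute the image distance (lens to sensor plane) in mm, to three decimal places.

1/dᵢ = 1/f − 1/dₒ = 1/105 − 1/2420 = 0.0091106 mm⁻¹.
dᵢ = 1/0.0091106 ≈ 109.7624 mm.

109.762 mm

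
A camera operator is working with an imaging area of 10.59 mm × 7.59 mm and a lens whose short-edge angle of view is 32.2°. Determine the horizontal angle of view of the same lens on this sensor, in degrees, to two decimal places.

From the short-edge AOV: f = 7.59 / (2·tan(16.1°)) = 7.59 / 0.57727 ≈ 13.1481 mm.
Horizontal AOV = 2·arctan(10.59 / (2 × 13.1481)) = 2·arctan(0.40272) ≈ 43.8713°.

43.87°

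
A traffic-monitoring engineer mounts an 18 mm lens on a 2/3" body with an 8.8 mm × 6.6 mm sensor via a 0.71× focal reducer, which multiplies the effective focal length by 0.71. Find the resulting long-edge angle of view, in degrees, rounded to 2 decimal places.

38.00°

Effective focal length f = 18 × 0.71 = 12.78 mm.
α = 2·arctan(8.8 / (2 × 12.78)) = 2·arctan(0.34429) ≈ 37.9959°.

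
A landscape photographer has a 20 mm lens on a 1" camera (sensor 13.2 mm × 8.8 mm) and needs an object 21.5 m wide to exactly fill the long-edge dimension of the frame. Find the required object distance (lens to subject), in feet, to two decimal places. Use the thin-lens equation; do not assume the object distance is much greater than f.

W: 21.5 m = 21500 mm.
Magnification m = w/W = dᵢ/dₒ; combined with 1/f = 1/dₒ + 1/dᵢ this gives dₒ = f·(1 + W/w).
dₒ = 20 mm × (1 + 21500/13.2) = 20 × 1629.7879 ≈ 32595.758 mm = 32595.758/304.8 ft = 106.941 ft.

106.94 ft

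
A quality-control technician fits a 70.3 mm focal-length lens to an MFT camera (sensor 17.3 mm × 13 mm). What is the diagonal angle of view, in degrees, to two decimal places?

17.50°

Sensor diagonal = √(17.3² + 13²) = √468.2900 ≈ 21.6400 mm.
Angle of view α = 2·arctan(d/2f) with d = 21.6400 mm and f = 70.3 mm.
d/2f = 0.15391; arctan(0.15391) ≈ 8.7498°, so α ≈ 17.4997°.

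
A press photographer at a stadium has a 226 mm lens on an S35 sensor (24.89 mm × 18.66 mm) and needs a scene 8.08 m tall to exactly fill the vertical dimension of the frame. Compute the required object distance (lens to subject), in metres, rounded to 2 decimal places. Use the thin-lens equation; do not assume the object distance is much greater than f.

98.09 m

W: 8.08 m = 8080 mm.
Magnification m = h/W = dᵢ/dₒ; combined with 1/f = 1/dₒ + 1/dᵢ this gives dₒ = f·(1 + W/h).
dₒ = 226 mm × (1 + 8080/18.66) = 226 × 434.0118 ≈ 98086.665 mm = 98.0867 m.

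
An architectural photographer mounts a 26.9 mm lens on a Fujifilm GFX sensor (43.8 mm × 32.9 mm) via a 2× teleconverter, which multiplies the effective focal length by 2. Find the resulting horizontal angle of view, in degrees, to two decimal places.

Effective focal length f = 26.9 × 2 = 53.8 mm.
α = 2·arctan(43.8 / (2 × 53.8)) = 2·arctan(0.40706) ≈ 44.2989°.

44.30°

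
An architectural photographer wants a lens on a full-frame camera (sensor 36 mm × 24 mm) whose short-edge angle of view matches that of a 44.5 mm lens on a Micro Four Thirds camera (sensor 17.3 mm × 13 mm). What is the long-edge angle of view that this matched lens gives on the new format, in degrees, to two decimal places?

24.72°

Equal short-edge AOV ⇒ f₂ = f₁ · 24/13 = 44.5 × 1.84615 ≈ 82.1538 mm.
Long-edge AOV on the new format = 2·arctan(36 / (2 × 82.1538)) = 2·arctan(0.21910) ≈ 24.7166°.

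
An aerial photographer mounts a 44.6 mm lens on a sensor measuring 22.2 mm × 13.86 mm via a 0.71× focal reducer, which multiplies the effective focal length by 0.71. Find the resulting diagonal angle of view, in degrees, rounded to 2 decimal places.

44.90°

Effective focal length f = 44.6 × 0.71 = 31.666 mm.
Sensor diagonal = √(22.2² + 13.86²) = √684.9396 ≈ 26.1714 mm.
α = 2·arctan(26.171 / (2 × 31.666)) = 2·arctan(0.41324) ≈ 44.9048°.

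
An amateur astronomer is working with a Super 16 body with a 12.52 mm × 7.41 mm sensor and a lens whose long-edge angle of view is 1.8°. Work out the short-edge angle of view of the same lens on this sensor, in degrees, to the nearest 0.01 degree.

From the long-edge AOV: f = 12.52 / (2·tan(0.9°)) = 12.52 / 0.03142 ≈ 398.4912 mm.
Short-edge AOV = 2·arctan(7.41 / (2 × 398.4912)) = 2·arctan(0.00930) ≈ 1.0654°.

1.07°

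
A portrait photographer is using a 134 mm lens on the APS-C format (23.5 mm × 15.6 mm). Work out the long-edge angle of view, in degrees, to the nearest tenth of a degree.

10.0°

Angle of view α = 2·arctan(w/2f) with w = 23.5 mm and f = 134 mm.
w/2f = 0.08769; arctan(0.08769) ≈ 5.0113°, so α ≈ 10.0225°.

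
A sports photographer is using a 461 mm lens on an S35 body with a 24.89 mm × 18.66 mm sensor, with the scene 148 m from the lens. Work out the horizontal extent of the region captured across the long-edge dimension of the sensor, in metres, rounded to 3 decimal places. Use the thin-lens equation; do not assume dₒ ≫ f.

dₒ: 148 m = 148000 mm.
Similar triangles through the lens centre give W/dₒ = w/dᵢ; with 1/f = 1/dₒ + 1/dᵢ this gives W = w·(dₒ − f)/f.
W = 24.89 mm × (148000 − 461) / 461 = 24.89 × 320.0412 ≈ 7965.826 mm = 7.96583 m.

7.966 m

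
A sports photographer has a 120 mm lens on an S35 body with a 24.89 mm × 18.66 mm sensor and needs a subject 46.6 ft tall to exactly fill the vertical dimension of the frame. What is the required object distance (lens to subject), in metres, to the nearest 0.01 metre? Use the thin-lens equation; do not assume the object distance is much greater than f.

91.46 m

W: 46.6 ft × 304.8 mm/ft = 14203.68 mm.
Magnification m = h/W = dᵢ/dₒ; combined with 1/f = 1/dₒ + 1/dᵢ this gives dₒ = f·(1 + W/h).
dₒ = 120 mm × (1 + 14203.7/18.66) = 120 × 762.1833 ≈ 91461.991 mm = 91.462 m.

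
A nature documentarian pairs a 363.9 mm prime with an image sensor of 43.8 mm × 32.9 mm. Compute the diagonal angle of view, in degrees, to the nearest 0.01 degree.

Sensor diagonal = √(43.8² + 32.9²) = √3000.8500 ≈ 54.7800 mm.
Angle of view α = 2·arctan(d/2f) with d = 54.7800 mm and f = 363.9 mm.
d/2f = 0.07527; arctan(0.07527) ≈ 4.3044°, so α ≈ 8.6088°.

8.61°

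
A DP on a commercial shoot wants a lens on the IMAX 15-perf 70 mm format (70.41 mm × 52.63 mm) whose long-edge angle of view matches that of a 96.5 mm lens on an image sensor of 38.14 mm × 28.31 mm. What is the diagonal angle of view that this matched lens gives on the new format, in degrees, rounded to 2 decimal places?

27.72°

Equal long-edge AOV ⇒ f₂ = f₁ · 70.41/38.14 = 96.5 × 1.84609 ≈ 178.1480 mm.
Sensor diagonal = √(70.41² + 52.63²) = √7727.4850 ≈ 87.9061 mm.
Diagonal AOV on the new format = 2·arctan(87.9061 / (2 × 178.1480)) = 2·arctan(0.24672) ≈ 27.7187°.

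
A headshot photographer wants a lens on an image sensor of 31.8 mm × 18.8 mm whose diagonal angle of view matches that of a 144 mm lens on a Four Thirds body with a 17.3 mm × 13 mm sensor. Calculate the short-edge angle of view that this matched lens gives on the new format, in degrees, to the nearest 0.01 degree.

4.38°

Sensor diagonal = √(17.3² + 13²) = √468.2900 ≈ 21.6400 mm.
Sensor diagonal = √(31.8² + 18.8²) = √1364.6800 ≈ 36.9416 mm.
Equal diagonal AOV ⇒ f₂ = f₁ · 36.9416/21.6400 = 144 × 1.70710 ≈ 245.8218 mm.
Short-edge AOV on the new format = 2·arctan(18.8 / (2 × 245.8218)) = 2·arctan(0.03824) ≈ 4.3797°.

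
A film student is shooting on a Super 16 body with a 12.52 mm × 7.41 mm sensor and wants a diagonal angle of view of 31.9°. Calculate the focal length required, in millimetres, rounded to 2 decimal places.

Sensor diagonal = √(12.52² + 7.41²) = √211.6585 ≈ 14.5485 mm.
From α = 2·arctan(d/2f) we get f = d / (2·tan(α/2)).
With d = 14.5485 mm and α/2 = 15.95°, tan(α/2) ≈ 0.28580, so f ≈ 14.5485 / 0.57160 ≈ 25.4521 mm.

25.45 mm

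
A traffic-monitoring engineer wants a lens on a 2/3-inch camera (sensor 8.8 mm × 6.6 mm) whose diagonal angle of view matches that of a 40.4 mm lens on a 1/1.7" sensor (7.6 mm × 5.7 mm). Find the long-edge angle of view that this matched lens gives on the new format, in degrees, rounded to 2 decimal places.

Sensor diagonal = √(7.6² + 5.7²) = √90.2500 ≈ 9.5000 mm.
Sensor diagonal = √(8.8² + 6.6²) = √121.0000 ≈ 11.0000 mm.
Equal diagonal AOV ⇒ f₂ = f₁ · 11.0000/9.5000 = 40.4 × 1.15789 ≈ 46.7789 mm.
Long-edge AOV on the new format = 2·arctan(8.8 / (2 × 46.7789)) = 2·arctan(0.09406) ≈ 10.7468°.

10.75°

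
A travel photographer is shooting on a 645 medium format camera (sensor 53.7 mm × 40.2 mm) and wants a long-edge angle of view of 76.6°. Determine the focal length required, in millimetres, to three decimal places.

33.998 mm

From α = 2·arctan(w/2f) we get f = w / (2·tan(α/2)).
With w = 53.7 mm and α/2 = 38.3°, tan(α/2) ≈ 0.78975, so f ≈ 53.7 / 1.57950 ≈ 33.9980 mm.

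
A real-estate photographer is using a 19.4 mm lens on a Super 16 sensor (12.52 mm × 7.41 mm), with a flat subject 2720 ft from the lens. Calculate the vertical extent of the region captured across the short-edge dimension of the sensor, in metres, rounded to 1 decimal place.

dₒ: 2720 ft × 304.8 mm/ft = 829055.97 mm.
Similar triangles through the lens centre give W/dₒ = h/dᵢ; with 1/f = 1/dₒ + 1/dᵢ this gives W = h·(dₒ − f)/f.
W = 7.41 mm × (829056 − 19.4) / 19.4 = 7.41 × 42733.8440 ≈ 316657.784 mm = 316.658 m.

316.7 m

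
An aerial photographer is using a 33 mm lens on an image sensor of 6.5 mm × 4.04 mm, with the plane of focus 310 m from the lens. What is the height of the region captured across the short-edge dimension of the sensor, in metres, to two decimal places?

dₒ: 310 m = 310000 mm.
Similar triangles through the lens centre give W/dₒ = h/dᵢ; with 1/f = 1/dₒ + 1/dᵢ this gives W = h·(dₒ − f)/f.
W = 4.04 mm × (310000 − 33) / 33 = 4.04 × 9392.9394 ≈ 37947.475 mm = 37.9475 m.

37.95 m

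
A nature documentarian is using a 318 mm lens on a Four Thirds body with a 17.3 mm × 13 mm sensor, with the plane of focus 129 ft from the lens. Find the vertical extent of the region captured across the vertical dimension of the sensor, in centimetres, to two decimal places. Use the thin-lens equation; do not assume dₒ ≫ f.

159.44 cm

dₒ: 129 ft × 304.8 mm/ft = 39319.20 mm.
Similar triangles through the lens centre give W/dₒ = h/dᵢ; with 1/f = 1/dₒ + 1/dᵢ this gives W = h·(dₒ − f)/f.
W = 13 mm × (39319.2 − 318) / 318 = 13 × 122.6453 ≈ 1594.389 mm = 159.439 cm.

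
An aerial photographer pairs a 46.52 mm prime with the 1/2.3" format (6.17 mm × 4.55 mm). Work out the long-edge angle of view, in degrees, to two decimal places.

7.59°

Angle of view α = 2·arctan(w/2f) with w = 6.17 mm and f = 46.52 mm.
w/2f = 0.06632; arctan(0.06632) ≈ 3.7940°, so α ≈ 7.5881°.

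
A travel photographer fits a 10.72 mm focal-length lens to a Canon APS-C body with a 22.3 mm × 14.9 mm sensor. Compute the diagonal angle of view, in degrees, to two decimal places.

Sensor diagonal = √(22.3² + 14.9²) = √719.3000 ≈ 26.8198 mm.
Angle of view α = 2·arctan(d/2f) with d = 26.8198 mm and f = 10.72 mm.
d/2f = 1.25092; arctan(1.25092) ≈ 51.3608°, so α ≈ 102.7216°.

102.72°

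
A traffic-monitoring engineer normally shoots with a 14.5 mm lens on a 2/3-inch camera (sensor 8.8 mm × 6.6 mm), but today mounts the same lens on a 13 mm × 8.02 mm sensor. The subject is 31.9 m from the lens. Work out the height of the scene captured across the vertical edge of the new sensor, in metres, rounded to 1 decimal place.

The focal length stays 14.5 mm; the relevant sensor dimension is now h = 8.02 mm. Object distance dₒ = 31.9 m = 31900 mm.
Thin-lens field height W = h·(dₒ − f)/f = 8.02 × (31900 − 14.5)/14.5 ≈ 17635.980 mm = 17.636 m.

17.6 m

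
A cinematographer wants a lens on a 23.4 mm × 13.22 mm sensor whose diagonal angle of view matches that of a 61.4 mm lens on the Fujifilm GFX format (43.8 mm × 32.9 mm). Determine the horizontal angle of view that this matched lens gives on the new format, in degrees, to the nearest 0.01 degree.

42.45°

Sensor diagonal = √(43.8² + 32.9²) = √3000.8500 ≈ 54.7800 mm.
Sensor diagonal = √(23.4² + 13.22²) = √722.3284 ≈ 26.8762 mm.
Equal diagonal AOV ⇒ f₂ = f₁ · 26.8762/54.7800 = 61.4 × 0.49062 ≈ 30.1241 mm.
Horizontal AOV on the new format = 2·arctan(23.4 / (2 × 30.1241)) = 2·arctan(0.38839) ≈ 42.4517°.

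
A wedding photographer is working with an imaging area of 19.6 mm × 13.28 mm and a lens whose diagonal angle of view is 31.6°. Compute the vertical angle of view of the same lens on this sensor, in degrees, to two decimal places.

18.04°

Sensor diagonal = √(19.6² + 13.28²) = √560.5184 ≈ 23.6753 mm.
From the diagonal AOV: f = 23.6753 / (2·tan(15.8°)) = 23.6753 / 0.56594 ≈ 41.8333 mm.
Vertical AOV = 2·arctan(13.28 / (2 × 41.8333)) = 2·arctan(0.15873) ≈ 18.0381°.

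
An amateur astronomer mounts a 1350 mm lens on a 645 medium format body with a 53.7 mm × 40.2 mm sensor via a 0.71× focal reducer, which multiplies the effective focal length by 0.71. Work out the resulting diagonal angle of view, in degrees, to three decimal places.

4.008°

Effective focal length f = 1350 × 0.71 = 958.5 mm.
Sensor diagonal = √(53.7² + 40.2²) = √4499.7300 ≈ 67.0800 mm.
α = 2·arctan(67.080 / (2 × 958.5)) = 2·arctan(0.03499) ≈ 4.0082°.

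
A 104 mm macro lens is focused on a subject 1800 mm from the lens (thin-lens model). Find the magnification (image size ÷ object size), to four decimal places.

0.0613×

Thin lens: 1/f = 1/dₒ + 1/dᵢ → 1/dᵢ = 1/104 − 1/1800 = 0.0090598 mm⁻¹, so dᵢ ≈ 110.3774 mm.
Magnification m = dᵢ/dₒ = 110.3774/1800 ≈ 0.06132.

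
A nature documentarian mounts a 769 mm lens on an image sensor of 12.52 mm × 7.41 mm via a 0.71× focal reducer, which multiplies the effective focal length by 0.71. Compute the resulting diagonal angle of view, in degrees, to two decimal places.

Effective focal length f = 769 × 0.71 = 545.99 mm.
Sensor diagonal = √(12.52² + 7.41²) = √211.6585 ≈ 14.5485 mm.
α = 2·arctan(14.548 / (2 × 545.99)) = 2·arctan(0.01332) ≈ 1.5266°.

1.53°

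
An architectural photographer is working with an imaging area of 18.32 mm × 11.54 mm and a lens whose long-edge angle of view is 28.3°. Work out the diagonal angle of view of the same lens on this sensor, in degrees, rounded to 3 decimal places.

33.184°

From the long-edge AOV: f = 18.32 / (2·tan(14.15°)) = 18.32 / 0.50422 ≈ 36.3333 mm.
Sensor diagonal = √(18.32² + 11.54²) = √468.7940 ≈ 21.6517 mm.
Diagonal AOV = 2·arctan(21.6517 / (2 × 36.3333)) = 2·arctan(0.29796) ≈ 33.1838°.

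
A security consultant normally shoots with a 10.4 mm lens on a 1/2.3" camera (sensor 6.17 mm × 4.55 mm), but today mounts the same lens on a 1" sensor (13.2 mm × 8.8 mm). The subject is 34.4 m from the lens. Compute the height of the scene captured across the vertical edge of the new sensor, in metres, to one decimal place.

The focal length stays 10.4 mm; the relevant sensor dimension is now h = 8.8 mm. Object distance dₒ = 34.4 m = 34400 mm.
Thin-lens field height W = h·(dₒ − f)/f = 8.8 × (34400 − 10.4)/10.4 ≈ 29098.892 mm = 29.0989 m.

29.1 m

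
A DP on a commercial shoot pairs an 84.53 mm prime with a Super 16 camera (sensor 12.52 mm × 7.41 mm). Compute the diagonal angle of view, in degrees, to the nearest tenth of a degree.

9.8°

Sensor diagonal = √(12.52² + 7.41²) = √211.6585 ≈ 14.5485 mm.
Angle of view α = 2·arctan(d/2f) with d = 14.5485 mm and f = 84.53 mm.
d/2f = 0.08606; arctan(0.08606) ≈ 4.9185°, so α ≈ 9.8370°.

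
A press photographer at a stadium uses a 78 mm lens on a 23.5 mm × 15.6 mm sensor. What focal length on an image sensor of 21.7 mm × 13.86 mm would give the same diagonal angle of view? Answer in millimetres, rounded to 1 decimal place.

71.2 mm

Sensor diagonal = √(23.5² + 15.6²) = √795.6100 ≈ 28.2066 mm.
Sensor diagonal = √(21.7² + 13.86²) = √662.9896 ≈ 25.7486 mm.
Equal angle of view means equal diagonal/f ratio, so f₂ = f₁ · (diagonal₂/diagonal₁) = 78 × 25.7486/28.2066.
f₂ = 78 × 0.91286 ≈ 71.203 mm.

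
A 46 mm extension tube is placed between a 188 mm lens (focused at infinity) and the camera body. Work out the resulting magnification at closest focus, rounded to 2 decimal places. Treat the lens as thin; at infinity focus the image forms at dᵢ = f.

0.24×

The tube moves the image plane from f to f + e, so dᵢ = 188 + 46 = 234 mm. Focus is achieved when 1/f = 1/dₒ + 1/dᵢ, giving dₒ = 1/(1/f − 1/(f+e)).
Magnification m = dᵢ/dₒ = (f+e)·(1/f − 1/(f+e)) = e/f = 46/188 ≈ 0.2447.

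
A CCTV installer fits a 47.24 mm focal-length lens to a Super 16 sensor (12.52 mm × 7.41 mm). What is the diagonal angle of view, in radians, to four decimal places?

0.3056 rad

Sensor diagonal = √(12.52² + 7.41²) = √211.6585 ≈ 14.5485 mm.
Angle of view α = 2·arctan(d/2f) with d = 14.5485 mm and f = 47.24 mm.
d/2f = 0.15398; arctan(0.15398) ≈ 0.1528 rad, so α ≈ 0.3056 rad.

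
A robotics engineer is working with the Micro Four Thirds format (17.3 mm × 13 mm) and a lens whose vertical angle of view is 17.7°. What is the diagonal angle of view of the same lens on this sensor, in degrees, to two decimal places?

29.06°

From the vertical AOV: f = 13 / (2·tan(8.85°)) = 13 / 0.31140 ≈ 41.7464 mm.
Sensor diagonal = √(17.3² + 13²) = √468.2900 ≈ 21.6400 mm.
Diagonal AOV = 2·arctan(21.6400 / (2 × 41.7464)) = 2·arctan(0.25918) ≈ 29.0608°.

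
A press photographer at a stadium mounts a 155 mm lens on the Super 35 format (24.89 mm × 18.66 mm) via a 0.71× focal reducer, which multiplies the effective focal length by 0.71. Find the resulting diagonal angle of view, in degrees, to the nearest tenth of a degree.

16.1°

Effective focal length f = 155 × 0.71 = 110.05 mm.
Sensor diagonal = √(24.89² + 18.66²) = √967.7077 ≈ 31.1080 mm.
α = 2·arctan(31.108 / (2 × 110.05)) = 2·arctan(0.14134) ≈ 16.0893°.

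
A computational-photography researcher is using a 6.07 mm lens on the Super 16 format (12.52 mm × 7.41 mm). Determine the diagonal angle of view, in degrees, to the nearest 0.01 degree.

Sensor diagonal = √(12.52² + 7.41²) = √211.6585 ≈ 14.5485 mm.
Angle of view α = 2·arctan(d/2f) with d = 14.5485 mm and f = 6.07 mm.
d/2f = 1.19839; arctan(1.19839) ≈ 50.1567°, so α ≈ 100.3133°.

100.31°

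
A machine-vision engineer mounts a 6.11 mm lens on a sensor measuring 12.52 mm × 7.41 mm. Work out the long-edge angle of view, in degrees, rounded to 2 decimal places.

Angle of view α = 2·arctan(w/2f) with w = 12.52 mm and f = 6.11 mm.
w/2f = 1.02455; arctan(1.02455) ≈ 45.6947°, so α ≈ 91.3895°.

91.39°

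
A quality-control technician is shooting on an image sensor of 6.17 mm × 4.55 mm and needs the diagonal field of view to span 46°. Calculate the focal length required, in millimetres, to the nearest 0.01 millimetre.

Sensor diagonal = √(6.17² + 4.55²) = √58.7714 ≈ 7.6663 mm.
From α = 2·arctan(d/2f) we get f = d / (2·tan(α/2)).
With d = 7.6663 mm and α/2 = 23°, tan(α/2) ≈ 0.42447, so f ≈ 7.6663 / 0.84895 ≈ 9.0303 mm.

9.03 mm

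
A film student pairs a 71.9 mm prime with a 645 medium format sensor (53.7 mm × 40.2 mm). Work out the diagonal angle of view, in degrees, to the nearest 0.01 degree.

50.02°

Sensor diagonal = √(53.7² + 40.2²) = √4499.7300 ≈ 67.0800 mm.
Angle of view α = 2·arctan(d/2f) with d = 67.0800 mm and f = 71.9 mm.
d/2f = 0.46648; arctan(0.46648) ≈ 25.0082°, so α ≈ 50.0164°.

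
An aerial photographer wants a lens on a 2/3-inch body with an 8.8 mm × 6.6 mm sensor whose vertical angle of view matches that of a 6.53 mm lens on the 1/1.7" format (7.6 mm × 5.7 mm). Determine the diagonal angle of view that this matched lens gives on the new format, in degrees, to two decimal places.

Equal vertical AOV ⇒ f₂ = f₁ · 6.6/5.7 = 6.53 × 1.15789 ≈ 7.5611 mm.
Sensor diagonal = √(8.8² + 6.6²) = √121.0000 ≈ 11.0000 mm.
Diagonal AOV on the new format = 2·arctan(11.0000 / (2 × 7.5611)) = 2·arctan(0.72741) ≈ 72.0652°.

72.07°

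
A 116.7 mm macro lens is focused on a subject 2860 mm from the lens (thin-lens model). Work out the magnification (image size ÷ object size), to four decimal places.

0.0425×

Thin lens: 1/f = 1/dₒ + 1/dᵢ → 1/dᵢ = 1/116.7 − 1/2860 = 0.0082193 mm⁻¹, so dᵢ ≈ 121.6644 mm.
Magnification m = dᵢ/dₒ = 121.6644/2860 ≈ 0.04254.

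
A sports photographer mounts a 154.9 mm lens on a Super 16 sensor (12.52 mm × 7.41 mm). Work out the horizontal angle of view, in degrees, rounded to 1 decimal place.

Angle of view α = 2·arctan(w/2f) with w = 12.52 mm and f = 154.9 mm.
w/2f = 0.04041; arctan(0.04041) ≈ 2.3142°, so α ≈ 4.6285°.

4.6°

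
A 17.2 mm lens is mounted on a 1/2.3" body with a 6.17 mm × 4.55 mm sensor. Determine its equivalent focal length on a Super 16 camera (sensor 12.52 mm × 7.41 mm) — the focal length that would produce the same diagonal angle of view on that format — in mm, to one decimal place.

32.6 mm

Sensor diagonal = √(6.17² + 4.55²) = √58.7714 ≈ 7.6663 mm.
Sensor diagonal = √(12.52² + 7.41²) = √211.6585 ≈ 14.5485 mm.
Equal angle of view means equal diagonal/f ratio, so f₂ = f₁ · (diagonal₂/diagonal₁) = 17.2 × 14.5485/7.6663.
f₂ = 17.2 × 1.89773 ≈ 32.641 mm.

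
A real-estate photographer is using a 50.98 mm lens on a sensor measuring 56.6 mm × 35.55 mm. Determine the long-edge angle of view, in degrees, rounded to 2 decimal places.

Angle of view α = 2·arctan(w/2f) with w = 56.6 mm and f = 50.98 mm.
w/2f = 0.55512; arctan(0.55512) ≈ 29.0355°, so α ≈ 58.0710°.

58.07°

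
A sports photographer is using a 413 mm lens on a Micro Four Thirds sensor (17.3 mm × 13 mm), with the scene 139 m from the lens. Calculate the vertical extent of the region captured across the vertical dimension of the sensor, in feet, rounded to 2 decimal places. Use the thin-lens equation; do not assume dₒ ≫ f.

dₒ: 139 m = 139000 mm.
Similar triangles through the lens centre give W/dₒ = h/dᵢ; with 1/f = 1/dₒ + 1/dᵢ this gives W = h·(dₒ − f)/f.
W = 13 mm × (139000 − 413) / 413 = 13 × 335.5617 ≈ 4362.303 mm = 4362.303/304.8 ft = 14.312 ft.

14.31 ft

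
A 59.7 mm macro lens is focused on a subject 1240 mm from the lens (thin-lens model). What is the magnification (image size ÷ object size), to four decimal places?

Thin lens: 1/f = 1/dₒ + 1/dᵢ → 1/dᵢ = 1/59.7 − 1/1240 = 0.0159440 mm⁻¹, so dᵢ ≈ 62.7196 mm.
Magnification m = dᵢ/dₒ = 62.7196/1240 ≈ 0.05058.

0.0506×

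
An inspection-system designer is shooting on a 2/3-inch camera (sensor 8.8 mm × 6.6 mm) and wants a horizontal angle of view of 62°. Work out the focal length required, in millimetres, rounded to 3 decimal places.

From α = 2·arctan(w/2f) we get f = w / (2·tan(α/2)).
With w = 8.8 mm and α/2 = 31°, tan(α/2) ≈ 0.60086, so f ≈ 8.8 / 1.20172 ≈ 7.3228 mm.

7.323 mm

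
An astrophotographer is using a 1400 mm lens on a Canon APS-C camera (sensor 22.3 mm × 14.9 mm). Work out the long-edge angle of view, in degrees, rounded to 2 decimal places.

Angle of view α = 2·arctan(w/2f) with w = 22.3 mm and f = 1400 mm.
w/2f = 0.00796; arctan(0.00796) ≈ 0.4563°, so α ≈ 0.9126°.

0.91°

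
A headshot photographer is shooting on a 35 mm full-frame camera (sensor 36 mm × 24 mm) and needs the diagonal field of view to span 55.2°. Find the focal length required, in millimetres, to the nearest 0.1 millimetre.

41.4 mm

Sensor diagonal = √(36² + 24²) = √1872.0000 ≈ 43.2666 mm.
From α = 2·arctan(d/2f) we get f = d / (2·tan(α/2)).
With d = 43.2666 mm and α/2 = 27.6°, tan(α/2) ≈ 0.52279, so f ≈ 43.2666 / 1.04557 ≈ 41.3807 mm.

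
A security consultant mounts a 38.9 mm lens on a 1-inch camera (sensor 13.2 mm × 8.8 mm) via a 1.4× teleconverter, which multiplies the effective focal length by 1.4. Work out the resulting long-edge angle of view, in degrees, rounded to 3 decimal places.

13.820°

Effective focal length f = 38.9 × 1.4 = 54.46 mm.
α = 2·arctan(13.2 / (2 × 54.46)) = 2·arctan(0.12119) ≈ 13.8199°.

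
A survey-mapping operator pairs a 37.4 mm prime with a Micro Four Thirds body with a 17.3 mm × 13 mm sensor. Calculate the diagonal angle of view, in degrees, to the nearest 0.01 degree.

32.27°

Sensor diagonal = √(17.3² + 13²) = √468.2900 ≈ 21.6400 mm.
Angle of view α = 2·arctan(d/2f) with d = 21.6400 mm and f = 37.4 mm.
d/2f = 0.28930; arctan(0.28930) ≈ 16.1354°, so α ≈ 32.2708°.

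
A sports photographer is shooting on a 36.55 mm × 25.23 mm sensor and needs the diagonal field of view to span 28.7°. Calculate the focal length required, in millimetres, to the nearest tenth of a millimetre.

86.8 mm

Sensor diagonal = √(36.55² + 25.23²) = √1972.4554 ≈ 44.4123 mm.
From α = 2·arctan(d/2f) we get f = d / (2·tan(α/2)).
With d = 44.4123 mm and α/2 = 14.35°, tan(α/2) ≈ 0.25583, so f ≈ 44.4123 / 0.51165 ≈ 86.8017 mm.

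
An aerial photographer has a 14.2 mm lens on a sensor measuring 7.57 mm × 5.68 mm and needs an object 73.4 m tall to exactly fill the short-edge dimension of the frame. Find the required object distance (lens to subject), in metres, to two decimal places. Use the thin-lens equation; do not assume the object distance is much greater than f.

W: 73.4 m = 73400 mm.
Magnification m = h/W = dᵢ/dₒ; combined with 1/f = 1/dₒ + 1/dᵢ this gives dₒ = f·(1 + W/h).
dₒ = 14.2 mm × (1 + 73400/5.68) = 14.2 × 12923.5352 ≈ 183514.200 mm = 183.514 m.

183.51 m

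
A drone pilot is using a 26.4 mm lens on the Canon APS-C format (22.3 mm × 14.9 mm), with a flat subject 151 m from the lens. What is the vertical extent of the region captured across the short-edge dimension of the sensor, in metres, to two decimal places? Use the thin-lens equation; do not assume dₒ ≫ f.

85.21 m

dₒ: 151 m = 151000 mm.
Similar triangles through the lens centre give W/dₒ = h/dᵢ; with 1/f = 1/dₒ + 1/dᵢ this gives W = h·(dₒ − f)/f.
W = 14.9 mm × (151000 − 26.4) / 26.4 = 14.9 × 5718.6970 ≈ 85208.585 mm = 85.2086 m.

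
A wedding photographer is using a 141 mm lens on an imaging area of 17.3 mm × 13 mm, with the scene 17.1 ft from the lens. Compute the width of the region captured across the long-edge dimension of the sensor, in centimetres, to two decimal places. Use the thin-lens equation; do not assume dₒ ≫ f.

62.22 cm

dₒ: 17.1 ft × 304.8 mm/ft = 5212.08 mm.
Similar triangles through the lens centre give W/dₒ = w/dᵢ; with 1/f = 1/dₒ + 1/dᵢ this gives W = w·(dₒ − f)/f.
W = 17.3 mm × (5212.08 − 141) / 141 = 17.3 × 35.9651 ≈ 622.196 mm = 62.2196 cm.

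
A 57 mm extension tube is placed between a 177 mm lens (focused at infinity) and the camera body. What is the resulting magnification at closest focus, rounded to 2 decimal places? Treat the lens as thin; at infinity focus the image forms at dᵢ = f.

The tube moves the image plane from f to f + e, so dᵢ = 177 + 57 = 234 mm. Focus is achieved when 1/f = 1/dₒ + 1/dᵢ, giving dₒ = 1/(1/f − 1/(f+e)).
Magnification m = dᵢ/dₒ = (f+e)·(1/f − 1/(f+e)) = e/f = 57/177 ≈ 0.3220.

0.32×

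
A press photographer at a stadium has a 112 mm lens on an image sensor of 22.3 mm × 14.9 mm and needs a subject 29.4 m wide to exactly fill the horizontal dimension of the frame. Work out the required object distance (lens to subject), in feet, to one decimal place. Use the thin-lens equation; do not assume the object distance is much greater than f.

484.8 ft

W: 29.4 m = 29400 mm.
Magnification m = w/W = dᵢ/dₒ; combined with 1/f = 1/dₒ + 1/dᵢ this gives dₒ = f·(1 + W/w).
dₒ = 112 mm × (1 + 29400/22.3) = 112 × 1319.3857 ≈ 147771.193 mm = 147771.193/304.8 ft = 484.814 ft.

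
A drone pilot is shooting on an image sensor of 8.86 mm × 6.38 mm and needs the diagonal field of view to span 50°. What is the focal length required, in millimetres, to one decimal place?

Sensor diagonal = √(8.86² + 6.38²) = √119.2040 ≈ 10.9181 mm.
From α = 2·arctan(d/2f) we get f = d / (2·tan(α/2)).
With d = 10.9181 mm and α/2 = 25°, tan(α/2) ≈ 0.46631, so f ≈ 10.9181 / 0.93262 ≈ 11.7069 mm.

11.7 mm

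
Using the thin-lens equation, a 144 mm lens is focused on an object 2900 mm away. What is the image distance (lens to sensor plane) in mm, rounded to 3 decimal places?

151.524 mm

1/dᵢ = 1/f − 1/dₒ = 1/144 − 1/2900 = 0.0065996 mm⁻¹.
dᵢ = 1/0.0065996 ≈ 151.5239 mm.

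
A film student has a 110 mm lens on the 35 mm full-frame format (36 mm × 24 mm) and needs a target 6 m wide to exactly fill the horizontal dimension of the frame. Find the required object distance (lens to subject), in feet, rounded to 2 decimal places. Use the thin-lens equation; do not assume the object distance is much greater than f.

60.51 ft

W: 6 m = 6000 mm.
Magnification m = w/W = dᵢ/dₒ; combined with 1/f = 1/dₒ + 1/dᵢ this gives dₒ = f·(1 + W/w).
dₒ = 110 mm × (1 + 6000/36) = 110 × 167.6667 ≈ 18443.333 mm = 18443.333/304.8 ft = 60.5096 ft.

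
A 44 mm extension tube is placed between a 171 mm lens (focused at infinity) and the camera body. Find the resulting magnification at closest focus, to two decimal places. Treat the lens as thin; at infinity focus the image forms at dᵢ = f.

0.26×

The tube moves the image plane from f to f + e, so dᵢ = 171 + 44 = 215 mm. Focus is achieved when 1/f = 1/dₒ + 1/dᵢ, giving dₒ = 1/(1/f − 1/(f+e)).
Magnification m = dᵢ/dₒ = (f+e)·(1/f − 1/(f+e)) = e/f = 44/171 ≈ 0.2573.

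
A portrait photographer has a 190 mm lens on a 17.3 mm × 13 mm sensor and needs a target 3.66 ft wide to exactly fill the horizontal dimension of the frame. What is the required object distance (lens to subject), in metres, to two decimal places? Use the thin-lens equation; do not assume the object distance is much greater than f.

12.44 m

W: 3.66 ft × 304.8 mm/ft = 1115.57 mm.
Magnification m = w/W = dᵢ/dₒ; combined with 1/f = 1/dₒ + 1/dᵢ this gives dₒ = f·(1 + W/w).
dₒ = 190 mm × (1 + 1115.57/17.3) = 190 × 65.4837 ≈ 12441.902 mm = 12.4419 m.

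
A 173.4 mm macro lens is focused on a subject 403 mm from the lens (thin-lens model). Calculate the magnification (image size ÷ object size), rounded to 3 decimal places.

Thin lens: 1/f = 1/dₒ + 1/dᵢ → 1/dᵢ = 1/173.4 − 1/403 = 0.0032856 mm⁻¹, so dᵢ ≈ 304.3563 mm.
Magnification m = dᵢ/dₒ = 304.3563/403 ≈ 0.75523.

0.755×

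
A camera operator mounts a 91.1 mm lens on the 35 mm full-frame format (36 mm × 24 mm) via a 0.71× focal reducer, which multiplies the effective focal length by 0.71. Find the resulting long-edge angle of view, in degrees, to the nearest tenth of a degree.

Effective focal length f = 91.1 × 0.71 = 64.681 mm.
α = 2·arctan(36 / (2 × 64.681)) = 2·arctan(0.27829) ≈ 31.1026°.

31.1°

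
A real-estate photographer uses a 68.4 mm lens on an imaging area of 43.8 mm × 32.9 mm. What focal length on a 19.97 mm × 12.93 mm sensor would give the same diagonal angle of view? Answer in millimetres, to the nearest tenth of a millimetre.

29.7 mm

Sensor diagonal = √(43.8² + 32.9²) = √3000.8500 ≈ 54.7800 mm.
Sensor diagonal = √(19.97² + 12.93²) = √565.9858 ≈ 23.7905 mm.
Equal angle of view means equal diagonal/f ratio, so f₂ = f₁ · (diagonal₂/diagonal₁) = 68.4 × 23.7905/54.7800.
f₂ = 68.4 × 0.43429 ≈ 29.705 mm.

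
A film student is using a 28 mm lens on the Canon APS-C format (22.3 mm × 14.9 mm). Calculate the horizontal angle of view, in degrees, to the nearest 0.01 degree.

Angle of view α = 2·arctan(w/2f) with w = 22.3 mm and f = 28 mm.
w/2f = 0.39821; arctan(0.39821) ≈ 21.7132°, so α ≈ 43.4263°.

43.43°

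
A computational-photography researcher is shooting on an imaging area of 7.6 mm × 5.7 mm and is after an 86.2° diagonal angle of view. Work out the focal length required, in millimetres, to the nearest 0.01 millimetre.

5.08 mm

Sensor diagonal = √(7.6² + 5.7²) = √90.2500 ≈ 9.5000 mm.
From α = 2·arctan(d/2f) we get f = d / (2·tan(α/2)).
With d = 9.5000 mm and α/2 = 43.1°, tan(α/2) ≈ 0.93578, so f ≈ 9.5000 / 1.87157 ≈ 5.0760 mm.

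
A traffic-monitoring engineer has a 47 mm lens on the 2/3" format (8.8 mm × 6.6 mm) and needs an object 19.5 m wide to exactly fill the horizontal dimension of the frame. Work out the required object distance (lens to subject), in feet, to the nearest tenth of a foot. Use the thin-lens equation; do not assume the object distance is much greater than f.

W: 19.5 m = 19500 mm.
Magnification m = w/W = dᵢ/dₒ; combined with 1/f = 1/dₒ + 1/dᵢ this gives dₒ = f·(1 + W/w).
dₒ = 47 mm × (1 + 19500/8.8) = 47 × 2216.9091 ≈ 104194.727 mm = 104194.727/304.8 ft = 341.846 ft.

341.8 ft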